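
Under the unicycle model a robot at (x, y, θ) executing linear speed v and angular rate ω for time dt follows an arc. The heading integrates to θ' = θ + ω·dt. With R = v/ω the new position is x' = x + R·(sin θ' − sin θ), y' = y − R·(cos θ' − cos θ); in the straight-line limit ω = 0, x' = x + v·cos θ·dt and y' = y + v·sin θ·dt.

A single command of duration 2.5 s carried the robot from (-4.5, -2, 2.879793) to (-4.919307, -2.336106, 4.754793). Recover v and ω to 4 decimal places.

v = 0.2500, ω = 0.7500

Δθ = 4.754793 − 2.879793 = 1.875000
ω = Δθ/dt = 1.875000/2.5 = 0.7500
R = Δx/(sin θ' − sin θ) = 0.3333
v = R·ω = 0.3333·0.7500 = 0.2500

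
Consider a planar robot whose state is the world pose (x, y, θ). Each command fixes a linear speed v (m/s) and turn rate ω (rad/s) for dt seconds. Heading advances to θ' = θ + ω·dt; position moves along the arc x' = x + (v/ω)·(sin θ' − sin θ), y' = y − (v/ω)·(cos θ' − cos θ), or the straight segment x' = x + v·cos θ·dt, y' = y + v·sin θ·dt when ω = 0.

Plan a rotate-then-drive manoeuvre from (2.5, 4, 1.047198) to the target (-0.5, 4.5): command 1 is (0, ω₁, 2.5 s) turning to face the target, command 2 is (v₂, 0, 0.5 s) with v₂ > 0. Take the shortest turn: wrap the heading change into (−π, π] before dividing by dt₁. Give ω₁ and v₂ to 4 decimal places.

heading to target = atan2(4.5−4, -0.5−2.5) = 2.9764
Δθ = wrap(2.9764 − 1.0472) = 1.9292; ω₁ = Δθ/dt₁ = 0.7717
distance = √((-0.5−2.5)² + (4.5−4)²) = 3.0414; v₂ = distance/dt₂ = 6.0828

ω₁ = 0.7717, v₂ = 6.0828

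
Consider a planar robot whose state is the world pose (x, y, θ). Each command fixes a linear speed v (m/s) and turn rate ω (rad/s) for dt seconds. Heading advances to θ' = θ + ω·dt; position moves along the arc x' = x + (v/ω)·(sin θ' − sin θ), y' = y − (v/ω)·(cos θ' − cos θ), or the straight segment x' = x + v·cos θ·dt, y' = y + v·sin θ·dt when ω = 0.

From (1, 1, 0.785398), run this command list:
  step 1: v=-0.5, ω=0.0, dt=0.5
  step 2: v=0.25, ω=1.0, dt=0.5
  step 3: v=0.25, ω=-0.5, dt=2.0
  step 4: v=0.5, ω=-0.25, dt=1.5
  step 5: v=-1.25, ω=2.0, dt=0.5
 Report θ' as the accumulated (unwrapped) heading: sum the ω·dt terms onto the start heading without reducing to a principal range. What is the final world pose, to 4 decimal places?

step 1: θ'=0.7854 (straight) → pose (0.8232, 0.8232, 0.7854)
step 2: θ'=1.2854 (R=0.2500) → pose (0.8863, 0.9296, 1.2854)
step 3: θ'=0.2854 (R=-0.5000) → pose (1.2253, 1.2686, 0.2854)
step 4: θ'=-0.0896 (R=-2.0000) → pose (1.9674, 1.3415, -0.0896)
step 5: θ'=0.9104 (R=-0.6250) → pose (1.4179, 1.1024, 0.9104)

(1.4179, 1.1024, 0.9104)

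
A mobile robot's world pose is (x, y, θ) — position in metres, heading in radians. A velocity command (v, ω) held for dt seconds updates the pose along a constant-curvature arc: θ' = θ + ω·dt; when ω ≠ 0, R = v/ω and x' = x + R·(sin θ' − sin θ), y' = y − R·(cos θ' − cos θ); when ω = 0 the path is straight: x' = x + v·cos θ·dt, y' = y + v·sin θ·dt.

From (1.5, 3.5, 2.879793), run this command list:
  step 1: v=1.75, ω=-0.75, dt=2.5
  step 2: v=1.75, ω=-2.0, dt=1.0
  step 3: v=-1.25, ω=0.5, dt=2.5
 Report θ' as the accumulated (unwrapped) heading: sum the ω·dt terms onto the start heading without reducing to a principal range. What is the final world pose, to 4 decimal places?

step 1: θ'=1.0048 (R=-2.3333) → pose (0.1345, 7.0051, 1.0048)
step 2: θ'=-0.9952 (R=-0.8750) → pose (1.6070, 7.0122, -0.9952)
step 3: θ'=0.2548 (R=-2.5000) → pose (-1.1203, 8.0706, 0.2548)

(-1.1203, 8.0706, 0.2548)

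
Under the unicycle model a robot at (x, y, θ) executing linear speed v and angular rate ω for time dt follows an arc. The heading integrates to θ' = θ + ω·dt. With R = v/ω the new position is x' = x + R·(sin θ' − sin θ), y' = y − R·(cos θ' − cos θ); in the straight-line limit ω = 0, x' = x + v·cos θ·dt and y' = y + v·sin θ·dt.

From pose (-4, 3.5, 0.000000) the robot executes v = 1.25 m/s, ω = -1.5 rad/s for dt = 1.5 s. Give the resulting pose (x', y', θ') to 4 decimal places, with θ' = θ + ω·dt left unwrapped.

(-3.3516, 2.1432, -2.2500)

θ' = 0.0000 + -1.5·1.5 = -2.2500
R = v/ω = 1.25/-1.5 = -0.8333
x' = -4 + -0.8333·(sin -2.2500 − sin 0.0000) = -3.3516
y' = 3.5 − -0.8333·(cos -2.2500 − cos 0.0000) = 2.1432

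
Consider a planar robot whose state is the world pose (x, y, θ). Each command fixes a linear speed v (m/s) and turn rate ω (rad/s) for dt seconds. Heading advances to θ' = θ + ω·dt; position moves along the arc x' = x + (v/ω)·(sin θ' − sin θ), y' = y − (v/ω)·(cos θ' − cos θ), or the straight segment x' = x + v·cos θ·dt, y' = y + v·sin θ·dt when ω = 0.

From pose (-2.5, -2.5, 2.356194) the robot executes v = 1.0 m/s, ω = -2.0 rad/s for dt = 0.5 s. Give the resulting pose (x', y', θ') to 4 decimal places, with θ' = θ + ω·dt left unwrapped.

θ' = 2.3562 + -2.0·0.5 = 1.3562
R = v/ω = 1.0/-2.0 = -0.5000
x' = -2.5 + -0.5000·(sin 1.3562 − sin 2.3562) = -2.6350
y' = -2.5 − -0.5000·(cos 1.3562 − cos 2.3562) = -2.0400

(-2.6350, -2.0400, 1.3562)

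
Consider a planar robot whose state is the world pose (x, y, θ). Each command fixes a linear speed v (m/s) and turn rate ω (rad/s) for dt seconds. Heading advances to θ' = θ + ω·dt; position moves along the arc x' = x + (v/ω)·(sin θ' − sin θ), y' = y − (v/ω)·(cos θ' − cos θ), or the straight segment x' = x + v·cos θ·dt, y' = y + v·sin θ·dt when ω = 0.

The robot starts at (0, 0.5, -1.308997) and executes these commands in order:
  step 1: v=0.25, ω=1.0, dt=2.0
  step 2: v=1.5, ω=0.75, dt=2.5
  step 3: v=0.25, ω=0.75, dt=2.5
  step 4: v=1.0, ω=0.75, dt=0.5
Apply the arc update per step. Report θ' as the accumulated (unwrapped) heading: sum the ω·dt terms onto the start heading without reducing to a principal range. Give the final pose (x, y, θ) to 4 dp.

(-0.3294, 2.9054, 4.8160)

step 1: θ'=0.6910 (R=0.2500) → pose (0.4008, 0.3721, 0.6910)
step 2: θ'=2.5660 (R=2.0000) → pose (0.2148, 3.5910, 2.5660)
step 3: θ'=4.4410 (R=0.3333) → pose (-0.2877, 3.4007, 4.4410)
step 4: θ'=4.8160 (R=1.3333) → pose (-0.3294, 2.9054, 4.8160)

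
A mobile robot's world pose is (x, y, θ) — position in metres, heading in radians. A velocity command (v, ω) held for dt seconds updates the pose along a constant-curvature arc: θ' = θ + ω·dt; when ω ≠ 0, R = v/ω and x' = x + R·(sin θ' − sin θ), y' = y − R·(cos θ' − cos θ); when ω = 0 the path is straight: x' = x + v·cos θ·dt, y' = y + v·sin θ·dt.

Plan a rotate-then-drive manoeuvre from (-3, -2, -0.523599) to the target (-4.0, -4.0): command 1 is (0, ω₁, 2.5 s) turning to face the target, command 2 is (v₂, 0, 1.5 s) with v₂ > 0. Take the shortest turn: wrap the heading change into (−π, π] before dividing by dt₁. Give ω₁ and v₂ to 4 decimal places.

ω₁ = -0.6043, v₂ = 1.4907

heading to target = atan2(-4−-2, -4−-3) = -2.0344
Δθ = wrap(-2.0344 − -0.5236) = -1.5108; ω₁ = Δθ/dt₁ = -0.6043
distance = √((-4−-3)² + (-4−-2)²) = 2.2361; v₂ = distance/dt₂ = 1.4907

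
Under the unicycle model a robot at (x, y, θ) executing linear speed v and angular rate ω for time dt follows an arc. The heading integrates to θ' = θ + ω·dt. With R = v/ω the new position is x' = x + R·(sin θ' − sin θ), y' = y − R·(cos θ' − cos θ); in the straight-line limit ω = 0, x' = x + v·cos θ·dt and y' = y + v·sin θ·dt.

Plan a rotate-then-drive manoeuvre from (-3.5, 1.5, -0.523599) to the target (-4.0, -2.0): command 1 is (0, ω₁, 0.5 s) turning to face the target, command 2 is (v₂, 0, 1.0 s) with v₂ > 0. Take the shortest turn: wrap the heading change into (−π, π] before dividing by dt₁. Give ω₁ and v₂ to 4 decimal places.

heading to target = atan2(-2−1.5, -4−-3.5) = -1.7127
Δθ = wrap(-1.7127 − -0.5236) = -1.1891; ω₁ = Δθ/dt₁ = -2.3782
distance = √((-4−-3.5)² + (-2−1.5)²) = 3.5355; v₂ = distance/dt₂ = 3.5355

ω₁ = -2.3782, v₂ = 3.5355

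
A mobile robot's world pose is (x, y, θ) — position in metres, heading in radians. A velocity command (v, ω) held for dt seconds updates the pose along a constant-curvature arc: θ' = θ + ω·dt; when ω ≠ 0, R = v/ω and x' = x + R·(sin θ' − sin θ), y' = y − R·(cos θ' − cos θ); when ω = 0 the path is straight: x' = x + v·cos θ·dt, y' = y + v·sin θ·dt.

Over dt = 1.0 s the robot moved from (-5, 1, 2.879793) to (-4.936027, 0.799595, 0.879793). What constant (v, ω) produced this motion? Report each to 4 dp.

v = -0.2500, ω = -2.0000

Δθ = 0.879793 − 2.879793 = -2.000000
ω = Δθ/dt = -2.000000/1.0 = -2.0000
R = −Δy/(cos θ' − cos θ) = 0.1250
v = R·ω = 0.1250·-2.0000 = -0.2500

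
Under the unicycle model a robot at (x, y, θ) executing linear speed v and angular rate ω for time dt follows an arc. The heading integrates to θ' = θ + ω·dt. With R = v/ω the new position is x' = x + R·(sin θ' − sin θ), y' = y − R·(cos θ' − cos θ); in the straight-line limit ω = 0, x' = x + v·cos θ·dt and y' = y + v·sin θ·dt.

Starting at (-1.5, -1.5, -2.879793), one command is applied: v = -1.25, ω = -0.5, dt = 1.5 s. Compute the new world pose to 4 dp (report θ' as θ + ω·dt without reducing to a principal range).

θ' = -2.8798 + -0.5·1.5 = -3.6298
R = v/ω = -1.25/-0.5 = 2.5000
x' = -1.5 + 2.5000·(sin -3.6298 − sin -2.8798) = 0.3196
y' = -1.5 − 2.5000·(cos -3.6298 − cos -2.8798) = -1.7069

(0.3196, -1.7069, -3.6298)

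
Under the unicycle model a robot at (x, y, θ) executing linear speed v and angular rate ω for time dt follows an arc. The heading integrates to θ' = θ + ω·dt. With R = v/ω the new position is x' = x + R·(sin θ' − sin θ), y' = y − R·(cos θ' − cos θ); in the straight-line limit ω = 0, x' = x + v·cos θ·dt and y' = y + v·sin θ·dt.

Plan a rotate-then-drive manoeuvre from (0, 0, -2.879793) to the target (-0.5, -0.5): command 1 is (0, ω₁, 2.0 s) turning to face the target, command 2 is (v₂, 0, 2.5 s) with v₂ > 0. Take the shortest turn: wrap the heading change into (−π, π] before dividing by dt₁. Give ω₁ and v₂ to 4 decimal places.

ω₁ = 0.2618, v₂ = 0.2828

heading to target = atan2(-0.5−0, -0.5−0) = -2.3562
Δθ = wrap(-2.3562 − -2.8798) = 0.5236; ω₁ = Δθ/dt₁ = 0.2618
distance = √((-0.5−0)² + (-0.5−0)²) = 0.7071; v₂ = distance/dt₂ = 0.2828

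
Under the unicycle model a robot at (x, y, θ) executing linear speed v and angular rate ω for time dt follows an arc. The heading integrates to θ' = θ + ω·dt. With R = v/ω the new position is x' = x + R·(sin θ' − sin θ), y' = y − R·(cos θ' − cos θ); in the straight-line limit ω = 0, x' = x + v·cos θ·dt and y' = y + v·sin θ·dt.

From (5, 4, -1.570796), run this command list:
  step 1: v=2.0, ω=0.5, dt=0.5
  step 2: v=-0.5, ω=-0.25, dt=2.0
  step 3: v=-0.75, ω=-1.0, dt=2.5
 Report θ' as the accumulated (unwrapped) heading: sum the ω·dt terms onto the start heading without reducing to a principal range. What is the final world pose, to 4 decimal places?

(6.5443, 4.1007, -4.3208)

step 1: θ'=-1.3208 (R=4.0000) → pose (5.1244, 3.0104, -1.3208)
step 2: θ'=-1.8208 (R=2.0000) → pose (5.1244, 4.0000, -1.8208)
step 3: θ'=-4.3208 (R=0.7500) → pose (6.5443, 4.1007, -4.3208)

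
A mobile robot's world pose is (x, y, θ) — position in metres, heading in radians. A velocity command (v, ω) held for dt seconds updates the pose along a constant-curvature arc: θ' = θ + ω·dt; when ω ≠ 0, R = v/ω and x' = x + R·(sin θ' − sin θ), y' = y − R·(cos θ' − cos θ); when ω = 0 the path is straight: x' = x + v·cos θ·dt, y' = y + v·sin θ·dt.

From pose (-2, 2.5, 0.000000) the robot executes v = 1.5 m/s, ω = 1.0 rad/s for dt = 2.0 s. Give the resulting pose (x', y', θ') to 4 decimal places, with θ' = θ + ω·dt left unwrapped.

θ' = 0.0000 + 1.0·2.0 = 2.0000
R = v/ω = 1.5/1.0 = 1.5000
x' = -2 + 1.5000·(sin 2.0000 − sin 0.0000) = -0.6361
y' = 2.5 − 1.5000·(cos 2.0000 − cos 0.0000) = 4.6242

(-0.6361, 4.6242, 2.0000)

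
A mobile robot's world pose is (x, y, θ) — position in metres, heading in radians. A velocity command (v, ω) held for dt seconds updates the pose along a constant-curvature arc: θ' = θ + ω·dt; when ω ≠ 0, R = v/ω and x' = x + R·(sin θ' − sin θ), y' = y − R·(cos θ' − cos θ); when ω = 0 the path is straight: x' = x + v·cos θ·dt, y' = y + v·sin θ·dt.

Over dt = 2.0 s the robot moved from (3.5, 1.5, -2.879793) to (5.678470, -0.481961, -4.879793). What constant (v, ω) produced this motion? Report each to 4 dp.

v = -1.7500, ω = -1.0000

Δθ = -4.879793 − -2.879793 = -2.000000
ω = Δθ/dt = -2.000000/2.0 = -1.0000
R = Δx/(sin θ' − sin θ) = 1.7500
v = R·ω = 1.7500·-1.0000 = -1.7500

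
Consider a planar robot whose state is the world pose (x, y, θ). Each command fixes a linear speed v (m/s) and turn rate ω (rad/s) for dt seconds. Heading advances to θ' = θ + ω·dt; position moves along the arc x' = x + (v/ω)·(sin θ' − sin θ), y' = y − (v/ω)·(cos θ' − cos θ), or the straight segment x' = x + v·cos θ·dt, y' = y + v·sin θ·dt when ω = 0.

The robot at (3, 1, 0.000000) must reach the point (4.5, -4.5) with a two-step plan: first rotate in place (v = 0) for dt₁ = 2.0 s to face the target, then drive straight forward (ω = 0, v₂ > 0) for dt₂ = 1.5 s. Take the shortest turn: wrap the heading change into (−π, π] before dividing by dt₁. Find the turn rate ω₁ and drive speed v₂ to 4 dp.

ω₁ = -0.6523, v₂ = 3.8006

heading to target = atan2(-4.5−1, 4.5−3) = -1.3045
Δθ = wrap(-1.3045 − 0.0000) = -1.3045; ω₁ = Δθ/dt₁ = -0.6523
distance = √((4.5−3)² + (-4.5−1)²) = 5.7009; v₂ = distance/dt₂ = 3.8006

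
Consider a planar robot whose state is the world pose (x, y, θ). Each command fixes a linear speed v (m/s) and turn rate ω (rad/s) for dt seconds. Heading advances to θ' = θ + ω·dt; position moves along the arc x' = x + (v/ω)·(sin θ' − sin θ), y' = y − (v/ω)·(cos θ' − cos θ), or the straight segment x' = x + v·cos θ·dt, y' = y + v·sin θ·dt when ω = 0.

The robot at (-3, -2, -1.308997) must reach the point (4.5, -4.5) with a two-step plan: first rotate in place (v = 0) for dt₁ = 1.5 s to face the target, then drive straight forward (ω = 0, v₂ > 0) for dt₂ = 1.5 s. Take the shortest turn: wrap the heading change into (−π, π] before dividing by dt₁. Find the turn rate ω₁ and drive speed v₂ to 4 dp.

heading to target = atan2(-4.5−-2, 4.5−-3) = -0.3218
Δθ = wrap(-0.3218 − -1.3090) = 0.9872; ω₁ = Δθ/dt₁ = 0.6582
distance = √((4.5−-3)² + (-4.5−-2)²) = 7.9057; v₂ = distance/dt₂ = 5.2705

ω₁ = 0.6582, v₂ = 5.2705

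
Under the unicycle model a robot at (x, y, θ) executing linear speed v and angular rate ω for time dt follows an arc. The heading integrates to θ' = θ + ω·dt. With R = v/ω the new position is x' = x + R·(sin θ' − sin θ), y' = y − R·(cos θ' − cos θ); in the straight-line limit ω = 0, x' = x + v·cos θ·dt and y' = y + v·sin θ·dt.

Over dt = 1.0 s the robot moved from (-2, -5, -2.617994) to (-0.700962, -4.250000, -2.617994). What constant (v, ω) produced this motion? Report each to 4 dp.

Δθ = -2.617994 − -2.617994 = 0.000000
ω = Δθ/dt = 0.000000/1.0 = 0.0000
ω = 0 → v = (Δx·cos θ + Δy·sin θ)/dt = -1.5000

v = -1.5000, ω = 0.0000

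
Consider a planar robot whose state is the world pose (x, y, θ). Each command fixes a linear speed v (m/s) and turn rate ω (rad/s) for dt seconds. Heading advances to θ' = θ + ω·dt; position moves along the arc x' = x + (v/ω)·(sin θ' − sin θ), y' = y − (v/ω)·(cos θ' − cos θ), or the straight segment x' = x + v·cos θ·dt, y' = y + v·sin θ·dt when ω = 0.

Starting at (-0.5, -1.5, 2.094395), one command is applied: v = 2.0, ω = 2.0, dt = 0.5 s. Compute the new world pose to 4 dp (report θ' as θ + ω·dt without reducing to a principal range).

(-1.3188, -1.0011, 3.0944)

θ' = 2.0944 + 2.0·0.5 = 3.0944
R = v/ω = 2.0/2.0 = 1.0000
x' = -0.5 + 1.0000·(sin 3.0944 − sin 2.0944) = -1.3188
y' = -1.5 − 1.0000·(cos 3.0944 − cos 2.0944) = -1.0011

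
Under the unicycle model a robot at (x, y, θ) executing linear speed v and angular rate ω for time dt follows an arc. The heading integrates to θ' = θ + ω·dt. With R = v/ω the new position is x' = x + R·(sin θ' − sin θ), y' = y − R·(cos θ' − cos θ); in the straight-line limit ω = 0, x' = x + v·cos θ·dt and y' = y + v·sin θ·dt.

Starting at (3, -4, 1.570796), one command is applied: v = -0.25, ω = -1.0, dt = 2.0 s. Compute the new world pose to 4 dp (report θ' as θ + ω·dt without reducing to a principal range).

(2.6460, -4.2273, -0.4292)

θ' = 1.5708 + -1.0·2.0 = -0.4292
R = v/ω = -0.25/-1.0 = 0.2500
x' = 3 + 0.2500·(sin -0.4292 − sin 1.5708) = 2.6460
y' = -4 − 0.2500·(cos -0.4292 − cos 1.5708) = -4.2273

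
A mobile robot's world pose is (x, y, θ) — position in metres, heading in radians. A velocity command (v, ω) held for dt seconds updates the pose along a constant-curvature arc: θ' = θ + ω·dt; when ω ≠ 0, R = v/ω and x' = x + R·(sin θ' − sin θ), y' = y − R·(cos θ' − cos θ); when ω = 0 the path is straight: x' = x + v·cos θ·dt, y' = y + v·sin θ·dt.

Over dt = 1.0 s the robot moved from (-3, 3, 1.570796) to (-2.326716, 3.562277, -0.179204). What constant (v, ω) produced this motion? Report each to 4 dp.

Δθ = -0.179204 − 1.570796 = -1.750000
ω = Δθ/dt = -1.750000/1.0 = -1.7500
R = Δx/(sin θ' − sin θ) = -0.5714
v = R·ω = -0.5714·-1.7500 = 1.0000

v = 1.0000, ω = -1.7500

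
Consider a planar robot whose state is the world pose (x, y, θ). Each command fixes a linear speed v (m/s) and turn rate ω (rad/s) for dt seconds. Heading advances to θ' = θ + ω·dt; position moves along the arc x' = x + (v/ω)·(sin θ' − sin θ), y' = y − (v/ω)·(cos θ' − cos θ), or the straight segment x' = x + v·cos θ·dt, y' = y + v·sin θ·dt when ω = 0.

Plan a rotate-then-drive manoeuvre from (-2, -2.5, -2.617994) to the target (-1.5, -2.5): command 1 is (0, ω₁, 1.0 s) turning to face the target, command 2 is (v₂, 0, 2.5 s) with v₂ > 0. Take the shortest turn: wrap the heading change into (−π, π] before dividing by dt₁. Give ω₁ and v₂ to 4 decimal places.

heading to target = atan2(-2.5−-2.5, -1.5−-2) = 0.0000
Δθ = wrap(0.0000 − -2.6180) = 2.6180; ω₁ = Δθ/dt₁ = 2.6180
distance = √((-1.5−-2)² + (-2.5−-2.5)²) = 0.5000; v₂ = distance/dt₂ = 0.2000

ω₁ = 2.6180, v₂ = 0.2000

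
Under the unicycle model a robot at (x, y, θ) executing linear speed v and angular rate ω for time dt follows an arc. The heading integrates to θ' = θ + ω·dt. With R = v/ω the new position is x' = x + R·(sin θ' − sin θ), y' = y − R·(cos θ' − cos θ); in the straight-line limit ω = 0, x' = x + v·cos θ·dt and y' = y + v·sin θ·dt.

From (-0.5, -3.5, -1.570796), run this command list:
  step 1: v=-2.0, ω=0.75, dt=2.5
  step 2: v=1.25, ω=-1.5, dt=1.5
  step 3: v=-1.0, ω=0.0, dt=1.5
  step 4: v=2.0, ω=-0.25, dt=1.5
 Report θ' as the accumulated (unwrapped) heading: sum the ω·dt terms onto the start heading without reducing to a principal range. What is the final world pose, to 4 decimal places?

step 1: θ'=0.3042 (R=-2.6667) → pose (-3.9654, -0.9558, 0.3042)
step 2: θ'=-1.9458 (R=-0.8333) → pose (-2.9404, -2.0561, -1.9458)
step 3: θ'=-1.9458 (straight) → pose (-2.3910, -0.6603, -1.9458)
step 4: θ'=-2.3208 (R=-8.0000) → pose (-3.9815, -3.1832, -2.3208)

(-3.9815, -3.1832, -2.3208)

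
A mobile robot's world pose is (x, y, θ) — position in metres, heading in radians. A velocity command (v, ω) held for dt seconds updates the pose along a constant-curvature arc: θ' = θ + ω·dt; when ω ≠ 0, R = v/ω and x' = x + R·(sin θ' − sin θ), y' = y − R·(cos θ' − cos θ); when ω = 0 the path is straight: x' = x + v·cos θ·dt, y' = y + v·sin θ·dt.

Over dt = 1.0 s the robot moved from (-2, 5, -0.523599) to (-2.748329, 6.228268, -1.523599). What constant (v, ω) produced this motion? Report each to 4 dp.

v = -1.5000, ω = -1.0000

Δθ = -1.523599 − -0.523599 = -1.000000
ω = Δθ/dt = -1.000000/1.0 = -1.0000
R = −Δy/(cos θ' − cos θ) = 1.5000
v = R·ω = 1.5000·-1.0000 = -1.5000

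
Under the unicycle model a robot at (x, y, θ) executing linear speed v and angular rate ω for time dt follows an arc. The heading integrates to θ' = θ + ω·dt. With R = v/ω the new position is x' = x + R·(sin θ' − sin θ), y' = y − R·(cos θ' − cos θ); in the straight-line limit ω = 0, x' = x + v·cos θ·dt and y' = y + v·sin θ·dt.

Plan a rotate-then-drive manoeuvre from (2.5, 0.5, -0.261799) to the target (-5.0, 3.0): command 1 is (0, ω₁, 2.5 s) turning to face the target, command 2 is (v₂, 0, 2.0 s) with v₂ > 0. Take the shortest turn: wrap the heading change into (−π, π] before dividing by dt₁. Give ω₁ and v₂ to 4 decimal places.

heading to target = atan2(3−0.5, -5−2.5) = 2.8198
Δθ = wrap(2.8198 − -0.2618) = 3.0816; ω₁ = Δθ/dt₁ = 1.2327
distance = √((-5−2.5)² + (3−0.5)²) = 7.9057; v₂ = distance/dt₂ = 3.9528

ω₁ = 1.2327, v₂ = 3.9528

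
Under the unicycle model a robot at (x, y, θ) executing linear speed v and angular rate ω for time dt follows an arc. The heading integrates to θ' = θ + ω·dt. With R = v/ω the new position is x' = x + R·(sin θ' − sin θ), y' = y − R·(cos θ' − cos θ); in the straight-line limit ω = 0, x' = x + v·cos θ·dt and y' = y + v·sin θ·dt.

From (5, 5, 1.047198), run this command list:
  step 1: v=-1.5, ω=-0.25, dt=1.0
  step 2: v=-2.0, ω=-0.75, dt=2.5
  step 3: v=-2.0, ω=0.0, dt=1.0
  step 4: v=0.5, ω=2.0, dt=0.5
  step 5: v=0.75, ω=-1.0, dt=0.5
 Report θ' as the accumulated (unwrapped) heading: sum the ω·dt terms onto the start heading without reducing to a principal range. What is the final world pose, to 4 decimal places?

(-0.5550, 5.9203, -0.5778)

step 1: θ'=0.7972 (R=6.0000) → pose (4.0963, 3.8077, 0.7972)
step 2: θ'=-1.0778 (R=2.6667) → pose (-0.1606, 4.4089, -1.0778)
step 3: θ'=-1.0778 (straight) → pose (-1.1071, 6.1707, -1.0778)
step 4: θ'=-0.0778 (R=0.2500) → pose (-0.9063, 6.0398, -0.0778)
step 5: θ'=-0.5778 (R=-0.7500) → pose (-0.5550, 5.9203, -0.5778)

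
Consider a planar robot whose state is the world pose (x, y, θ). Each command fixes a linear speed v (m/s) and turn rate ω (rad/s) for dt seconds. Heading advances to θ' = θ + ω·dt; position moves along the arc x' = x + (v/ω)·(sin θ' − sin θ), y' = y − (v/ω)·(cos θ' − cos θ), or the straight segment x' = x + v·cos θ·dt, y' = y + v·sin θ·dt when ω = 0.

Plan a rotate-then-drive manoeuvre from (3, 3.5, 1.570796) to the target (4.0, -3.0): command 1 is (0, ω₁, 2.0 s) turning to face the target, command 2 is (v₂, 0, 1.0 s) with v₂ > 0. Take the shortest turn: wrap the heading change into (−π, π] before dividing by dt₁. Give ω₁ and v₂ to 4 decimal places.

ω₁ = -1.4945, v₂ = 6.5765

heading to target = atan2(-3−3.5, 4−3) = -1.4181
Δθ = wrap(-1.4181 − 1.5708) = -2.9889; ω₁ = Δθ/dt₁ = -1.4945
distance = √((4−3)² + (-3−3.5)²) = 6.5765; v₂ = distance/dt₂ = 6.5765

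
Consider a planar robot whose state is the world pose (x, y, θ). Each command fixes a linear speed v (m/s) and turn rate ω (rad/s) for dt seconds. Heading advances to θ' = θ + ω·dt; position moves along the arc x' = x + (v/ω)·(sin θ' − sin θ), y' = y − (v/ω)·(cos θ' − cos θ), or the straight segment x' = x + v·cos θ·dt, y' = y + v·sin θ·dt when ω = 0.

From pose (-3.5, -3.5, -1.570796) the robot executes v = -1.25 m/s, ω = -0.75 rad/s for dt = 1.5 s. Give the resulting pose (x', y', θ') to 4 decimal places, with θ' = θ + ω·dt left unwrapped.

(-2.5520, -1.9962, -2.6958)

θ' = -1.5708 + -0.75·1.5 = -2.6958
R = v/ω = -1.25/-0.75 = 1.6667
x' = -3.5 + 1.6667·(sin -2.6958 − sin -1.5708) = -2.5520
y' = -3.5 − 1.6667·(cos -2.6958 − cos -1.5708) = -1.9962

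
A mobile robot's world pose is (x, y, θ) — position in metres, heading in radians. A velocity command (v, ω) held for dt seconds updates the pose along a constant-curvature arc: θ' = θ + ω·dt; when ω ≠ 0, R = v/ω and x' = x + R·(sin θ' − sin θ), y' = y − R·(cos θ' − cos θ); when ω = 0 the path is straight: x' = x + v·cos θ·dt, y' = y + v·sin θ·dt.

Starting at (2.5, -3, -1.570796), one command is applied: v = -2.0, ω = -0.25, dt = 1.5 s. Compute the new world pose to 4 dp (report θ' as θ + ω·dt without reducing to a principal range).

(3.0559, -0.0698, -1.9458)

θ' = -1.5708 + -0.25·1.5 = -1.9458
R = v/ω = -2.0/-0.25 = 8.0000
x' = 2.5 + 8.0000·(sin -1.9458 − sin -1.5708) = 3.0559
y' = -3 − 8.0000·(cos -1.9458 − cos -1.5708) = -0.0698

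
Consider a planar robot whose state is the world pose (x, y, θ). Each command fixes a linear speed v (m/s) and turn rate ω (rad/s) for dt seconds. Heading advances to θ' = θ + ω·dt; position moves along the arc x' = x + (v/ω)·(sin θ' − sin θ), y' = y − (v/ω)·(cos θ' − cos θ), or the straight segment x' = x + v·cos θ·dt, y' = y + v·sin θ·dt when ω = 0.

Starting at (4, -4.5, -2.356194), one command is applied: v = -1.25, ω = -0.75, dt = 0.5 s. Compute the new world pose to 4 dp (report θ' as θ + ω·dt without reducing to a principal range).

θ' = -2.3562 + -0.75·0.5 = -2.7312
R = v/ω = -1.25/-0.75 = 1.6667
x' = 4 + 1.6667·(sin -2.7312 − sin -2.3562) = 4.5136
y' = -4.5 − 1.6667·(cos -2.7312 − cos -2.3562) = -4.1502

(4.5136, -4.1502, -2.7312)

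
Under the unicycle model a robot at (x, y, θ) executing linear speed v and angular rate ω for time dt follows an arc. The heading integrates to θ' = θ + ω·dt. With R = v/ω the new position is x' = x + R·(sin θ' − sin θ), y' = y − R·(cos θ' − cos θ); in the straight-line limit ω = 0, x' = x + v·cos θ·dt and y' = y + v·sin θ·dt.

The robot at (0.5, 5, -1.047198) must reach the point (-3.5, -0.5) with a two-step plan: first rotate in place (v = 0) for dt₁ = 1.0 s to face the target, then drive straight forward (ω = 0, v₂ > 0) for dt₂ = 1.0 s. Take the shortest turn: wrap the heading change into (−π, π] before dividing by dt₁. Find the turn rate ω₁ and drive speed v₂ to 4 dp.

ω₁ = -1.1524, v₂ = 6.8007

heading to target = atan2(-0.5−5, -3.5−0.5) = -2.1996
Δθ = wrap(-2.1996 − -1.0472) = -1.1524; ω₁ = Δθ/dt₁ = -1.1524
distance = √((-3.5−0.5)² + (-0.5−5)²) = 6.8007; v₂ = distance/dt₂ = 6.8007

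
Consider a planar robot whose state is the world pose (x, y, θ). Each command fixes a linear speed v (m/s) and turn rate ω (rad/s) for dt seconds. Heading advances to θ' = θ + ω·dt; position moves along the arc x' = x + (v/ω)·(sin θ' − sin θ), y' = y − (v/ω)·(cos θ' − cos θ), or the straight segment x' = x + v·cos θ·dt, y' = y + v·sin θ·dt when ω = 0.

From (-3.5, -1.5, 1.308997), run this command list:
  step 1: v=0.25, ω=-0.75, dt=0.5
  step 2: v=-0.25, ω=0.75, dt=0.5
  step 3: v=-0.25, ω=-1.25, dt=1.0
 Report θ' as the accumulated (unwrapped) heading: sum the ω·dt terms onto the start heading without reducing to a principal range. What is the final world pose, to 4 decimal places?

step 1: θ'=0.9340 (R=-0.3333) → pose (-3.4460, -1.3881, 0.9340)
step 2: θ'=1.3090 (R=-0.3333) → pose (-3.5000, -1.5000, 1.3090)
step 3: θ'=0.0590 (R=0.2000) → pose (-3.6814, -1.6479, 0.0590)

(-3.6814, -1.6479, 0.0590)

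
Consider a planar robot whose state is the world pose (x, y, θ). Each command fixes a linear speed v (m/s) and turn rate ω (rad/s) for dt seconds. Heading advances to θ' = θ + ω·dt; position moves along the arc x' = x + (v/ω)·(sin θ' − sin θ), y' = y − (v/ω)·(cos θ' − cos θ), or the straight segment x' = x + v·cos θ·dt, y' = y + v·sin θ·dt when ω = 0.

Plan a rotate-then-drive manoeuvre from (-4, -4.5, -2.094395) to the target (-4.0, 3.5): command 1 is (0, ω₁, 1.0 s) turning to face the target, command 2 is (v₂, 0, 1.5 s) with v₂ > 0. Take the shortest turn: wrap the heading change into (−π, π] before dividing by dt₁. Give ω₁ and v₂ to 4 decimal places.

heading to target = atan2(3.5−-4.5, -4−-4) = 1.5708
Δθ = wrap(1.5708 − -2.0944) = -2.6180; ω₁ = Δθ/dt₁ = -2.6180
distance = √((-4−-4)² + (3.5−-4.5)²) = 8.0000; v₂ = distance/dt₂ = 5.3333

ω₁ = -2.6180, v₂ = 5.3333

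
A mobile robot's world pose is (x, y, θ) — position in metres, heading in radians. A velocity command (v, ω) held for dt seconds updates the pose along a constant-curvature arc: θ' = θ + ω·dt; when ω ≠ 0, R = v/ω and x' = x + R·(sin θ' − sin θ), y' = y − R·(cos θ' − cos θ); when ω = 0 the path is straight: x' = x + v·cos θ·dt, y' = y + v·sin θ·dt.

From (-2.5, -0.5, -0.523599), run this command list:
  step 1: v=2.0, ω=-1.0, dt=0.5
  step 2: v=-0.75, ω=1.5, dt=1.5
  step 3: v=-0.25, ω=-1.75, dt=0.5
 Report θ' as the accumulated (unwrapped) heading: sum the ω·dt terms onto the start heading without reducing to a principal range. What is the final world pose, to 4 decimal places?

(-2.7750, -1.3687, 0.3514)

step 1: θ'=-1.0236 (R=-2.0000) → pose (-1.7920, -1.1915, -1.0236)
step 2: θ'=1.2264 (R=-0.5000) → pose (-2.6897, -1.2828, 1.2264)
step 3: θ'=0.3514 (R=0.1429) → pose (-2.7750, -1.3687, 0.3514)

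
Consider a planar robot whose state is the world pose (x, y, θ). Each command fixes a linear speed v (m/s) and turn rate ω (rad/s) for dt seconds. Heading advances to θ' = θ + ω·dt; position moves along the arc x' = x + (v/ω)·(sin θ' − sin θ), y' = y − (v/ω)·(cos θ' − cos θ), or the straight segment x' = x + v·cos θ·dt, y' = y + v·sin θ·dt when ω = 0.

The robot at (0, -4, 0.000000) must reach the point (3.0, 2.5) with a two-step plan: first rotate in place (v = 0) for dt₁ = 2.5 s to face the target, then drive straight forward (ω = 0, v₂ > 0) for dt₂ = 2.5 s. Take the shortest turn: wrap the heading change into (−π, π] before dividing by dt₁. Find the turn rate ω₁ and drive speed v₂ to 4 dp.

heading to target = atan2(2.5−-4, 3−0) = 1.1384
Δθ = wrap(1.1384 − 0.0000) = 1.1384; ω₁ = Δθ/dt₁ = 0.4554
distance = √((3−0)² + (2.5−-4)²) = 7.1589; v₂ = distance/dt₂ = 2.8636

ω₁ = 0.4554, v₂ = 2.8636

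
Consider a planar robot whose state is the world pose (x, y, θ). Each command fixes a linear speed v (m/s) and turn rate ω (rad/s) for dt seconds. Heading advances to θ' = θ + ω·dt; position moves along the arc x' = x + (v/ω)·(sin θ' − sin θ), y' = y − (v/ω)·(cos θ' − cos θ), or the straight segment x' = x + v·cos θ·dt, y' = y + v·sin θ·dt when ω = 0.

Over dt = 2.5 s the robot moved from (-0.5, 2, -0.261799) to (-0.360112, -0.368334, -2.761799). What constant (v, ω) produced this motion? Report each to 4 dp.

Δθ = -2.761799 − -0.261799 = -2.500000
ω = Δθ/dt = -2.500000/2.5 = -1.0000
R = −Δy/(cos θ' − cos θ) = -1.2500
v = R·ω = -1.2500·-1.0000 = 1.2500

v = 1.2500, ω = -1.0000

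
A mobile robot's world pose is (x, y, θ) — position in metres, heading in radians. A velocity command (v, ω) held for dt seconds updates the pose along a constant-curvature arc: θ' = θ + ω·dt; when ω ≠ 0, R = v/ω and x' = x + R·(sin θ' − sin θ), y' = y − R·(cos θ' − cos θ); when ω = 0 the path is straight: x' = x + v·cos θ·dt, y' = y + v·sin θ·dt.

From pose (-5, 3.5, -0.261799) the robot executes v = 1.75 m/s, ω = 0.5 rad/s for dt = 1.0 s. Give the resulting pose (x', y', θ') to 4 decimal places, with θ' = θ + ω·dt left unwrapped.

θ' = -0.2618 + 0.5·1.0 = 0.2382
R = v/ω = 1.75/0.5 = 3.5000
x' = -5 + 3.5000·(sin 0.2382 − sin -0.2618) = -3.2683
y' = 3.5 − 3.5000·(cos 0.2382 − cos -0.2618) = 3.4796

(-3.2683, 3.4796, 0.2382)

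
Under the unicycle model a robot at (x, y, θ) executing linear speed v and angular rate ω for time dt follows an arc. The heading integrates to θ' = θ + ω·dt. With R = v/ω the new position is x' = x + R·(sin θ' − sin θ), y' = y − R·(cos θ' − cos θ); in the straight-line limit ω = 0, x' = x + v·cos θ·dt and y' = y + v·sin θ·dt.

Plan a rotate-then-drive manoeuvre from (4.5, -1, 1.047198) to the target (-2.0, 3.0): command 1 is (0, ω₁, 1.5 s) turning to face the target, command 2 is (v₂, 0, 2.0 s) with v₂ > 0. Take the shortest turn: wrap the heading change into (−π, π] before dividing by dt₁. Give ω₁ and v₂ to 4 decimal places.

heading to target = atan2(3−-1, -2−4.5) = 2.5899
Δθ = wrap(2.5899 − 1.0472) = 1.5427; ω₁ = Δθ/dt₁ = 1.0285
distance = √((-2−4.5)² + (3−-1)²) = 7.6322; v₂ = distance/dt₂ = 3.8161

ω₁ = 1.0285, v₂ = 3.8161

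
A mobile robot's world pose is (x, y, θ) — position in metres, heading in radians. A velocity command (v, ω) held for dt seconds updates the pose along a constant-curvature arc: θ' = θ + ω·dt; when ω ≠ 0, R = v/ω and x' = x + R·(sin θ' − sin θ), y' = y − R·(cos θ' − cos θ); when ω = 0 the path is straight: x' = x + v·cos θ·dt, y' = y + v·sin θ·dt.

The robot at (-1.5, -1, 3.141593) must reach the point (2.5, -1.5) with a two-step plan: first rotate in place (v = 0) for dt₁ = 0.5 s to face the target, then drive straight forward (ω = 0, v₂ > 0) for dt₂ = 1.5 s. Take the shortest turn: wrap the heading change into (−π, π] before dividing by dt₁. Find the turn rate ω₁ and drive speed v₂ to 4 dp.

ω₁ = 6.0345, v₂ = 2.6874

heading to target = atan2(-1.5−-1, 2.5−-1.5) = -0.1244
Δθ = wrap(-0.1244 − 3.1416) = 3.0172; ω₁ = Δθ/dt₁ = 6.0345
distance = √((2.5−-1.5)² + (-1.5−-1)²) = 4.0311; v₂ = distance/dt₂ = 2.6874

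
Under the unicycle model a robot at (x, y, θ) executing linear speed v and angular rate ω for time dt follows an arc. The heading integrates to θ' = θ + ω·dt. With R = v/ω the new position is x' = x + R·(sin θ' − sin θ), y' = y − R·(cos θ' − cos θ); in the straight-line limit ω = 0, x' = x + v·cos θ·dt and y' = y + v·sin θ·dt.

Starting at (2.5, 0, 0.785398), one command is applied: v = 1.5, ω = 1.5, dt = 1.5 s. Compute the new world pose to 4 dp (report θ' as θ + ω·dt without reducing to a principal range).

θ' = 0.7854 + 1.5·1.5 = 3.0354
R = v/ω = 1.5/1.5 = 1.0000
x' = 2.5 + 1.0000·(sin 3.0354 − sin 0.7854) = 1.8989
y' = 0 − 1.0000·(cos 3.0354 − cos 0.7854) = 1.7015

(1.8989, 1.7015, 3.0354)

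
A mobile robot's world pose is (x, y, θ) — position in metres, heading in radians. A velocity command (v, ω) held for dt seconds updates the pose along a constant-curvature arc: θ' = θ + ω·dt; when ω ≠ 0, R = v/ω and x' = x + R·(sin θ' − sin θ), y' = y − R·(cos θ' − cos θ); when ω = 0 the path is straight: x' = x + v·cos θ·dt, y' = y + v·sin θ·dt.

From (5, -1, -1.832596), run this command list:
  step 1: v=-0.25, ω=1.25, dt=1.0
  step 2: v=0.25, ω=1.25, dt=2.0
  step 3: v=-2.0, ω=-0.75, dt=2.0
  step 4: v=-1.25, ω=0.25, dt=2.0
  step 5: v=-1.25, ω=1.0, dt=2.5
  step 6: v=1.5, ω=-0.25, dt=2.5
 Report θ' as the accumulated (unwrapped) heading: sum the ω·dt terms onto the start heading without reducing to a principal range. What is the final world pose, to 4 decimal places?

(-0.5091, -7.2485, 2.7924)

step 1: θ'=-0.5826 (R=-0.2000) → pose (4.9169, -0.7812, -0.5826)
step 2: θ'=1.9174 (R=0.2000) → pose (5.2150, -0.5463, 1.9174)
step 3: θ'=0.4174 (R=2.6667) → pose (3.7880, -3.8899, 0.4174)
step 4: θ'=0.9174 (R=-5.0000) → pose (1.8448, -5.4212, 0.9174)
step 5: θ'=3.4174 (R=-1.2500) → pose (3.1777, -7.3838, 3.4174)
step 6: θ'=2.7924 (R=-6.0000) → pose (-0.5091, -7.2485, 2.7924)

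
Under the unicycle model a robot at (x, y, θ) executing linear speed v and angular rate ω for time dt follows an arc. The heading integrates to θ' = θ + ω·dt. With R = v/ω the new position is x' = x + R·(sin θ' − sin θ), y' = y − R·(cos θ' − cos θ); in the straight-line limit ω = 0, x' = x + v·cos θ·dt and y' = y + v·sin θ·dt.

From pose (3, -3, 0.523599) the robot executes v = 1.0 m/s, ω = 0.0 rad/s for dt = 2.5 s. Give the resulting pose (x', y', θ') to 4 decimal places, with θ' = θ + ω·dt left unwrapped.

(5.1651, -1.7500, 0.5236)

θ' = 0.5236 + 0.0·2.5 = 0.5236
ω = 0 → straight: x' = 3 + 1.0·cos(0.5236)·2.5 = 5.1651
y' = -3 + 1.0·sin(0.5236)·2.5 = -1.7500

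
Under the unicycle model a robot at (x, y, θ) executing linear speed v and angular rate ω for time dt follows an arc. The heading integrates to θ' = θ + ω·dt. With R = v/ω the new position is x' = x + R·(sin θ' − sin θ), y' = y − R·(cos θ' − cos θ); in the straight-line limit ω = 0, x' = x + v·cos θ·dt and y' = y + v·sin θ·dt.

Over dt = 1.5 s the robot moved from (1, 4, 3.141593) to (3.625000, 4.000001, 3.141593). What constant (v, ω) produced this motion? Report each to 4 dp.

Δθ = 3.141593 − 3.141593 = 0.000000
ω = Δθ/dt = 0.000000/1.5 = 0.0000
ω = 0 → v = (Δx·cos θ + Δy·sin θ)/dt = -1.7500

v = -1.7500, ω = 0.0000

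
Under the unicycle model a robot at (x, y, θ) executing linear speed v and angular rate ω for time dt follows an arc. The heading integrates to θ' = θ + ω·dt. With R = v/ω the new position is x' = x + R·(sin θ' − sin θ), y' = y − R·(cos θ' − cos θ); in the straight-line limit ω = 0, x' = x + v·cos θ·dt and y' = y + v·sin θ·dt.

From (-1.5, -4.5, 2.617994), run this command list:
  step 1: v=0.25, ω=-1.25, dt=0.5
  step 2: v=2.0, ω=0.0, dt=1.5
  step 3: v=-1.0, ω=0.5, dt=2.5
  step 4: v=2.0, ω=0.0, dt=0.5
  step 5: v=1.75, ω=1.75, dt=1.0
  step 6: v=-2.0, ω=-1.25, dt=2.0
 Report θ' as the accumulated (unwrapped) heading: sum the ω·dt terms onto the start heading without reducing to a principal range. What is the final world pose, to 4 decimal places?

step 1: θ'=1.9930 (R=-0.2000) → pose (-1.5824, -4.4087, 1.9930)
step 2: θ'=1.9930 (straight) → pose (-2.8117, -1.6722, 1.9930)
step 3: θ'=3.2430 (R=-2.0000) → pose (-0.7849, -2.8424, 3.2430)
step 4: θ'=3.2430 (straight) → pose (-1.7798, -2.9436, 3.2430)
step 5: θ'=4.9930 (R=1.0000) → pose (-2.6394, -4.2154, 4.9930)
step 6: θ'=2.4930 (R=1.6000) → pose (-0.1355, -2.4972, 2.4930)

(-0.1355, -2.4972, 2.4930)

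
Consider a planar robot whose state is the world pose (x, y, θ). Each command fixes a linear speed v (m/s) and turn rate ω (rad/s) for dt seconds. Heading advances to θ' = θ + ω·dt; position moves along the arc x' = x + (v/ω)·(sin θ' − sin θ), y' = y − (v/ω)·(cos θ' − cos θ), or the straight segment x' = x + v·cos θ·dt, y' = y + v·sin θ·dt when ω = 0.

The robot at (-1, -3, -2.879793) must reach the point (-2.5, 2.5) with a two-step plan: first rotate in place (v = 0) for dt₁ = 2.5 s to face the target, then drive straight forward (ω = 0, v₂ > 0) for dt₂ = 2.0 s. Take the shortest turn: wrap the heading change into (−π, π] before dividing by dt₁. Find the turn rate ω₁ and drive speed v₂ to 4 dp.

ω₁ = -0.6265, v₂ = 2.8504

heading to target = atan2(2.5−-3, -2.5−-1) = 1.8370
Δθ = wrap(1.8370 − -2.8798) = -1.5663; ω₁ = Δθ/dt₁ = -0.6265
distance = √((-2.5−-1)² + (2.5−-3)²) = 5.7009; v₂ = distance/dt₂ = 2.8504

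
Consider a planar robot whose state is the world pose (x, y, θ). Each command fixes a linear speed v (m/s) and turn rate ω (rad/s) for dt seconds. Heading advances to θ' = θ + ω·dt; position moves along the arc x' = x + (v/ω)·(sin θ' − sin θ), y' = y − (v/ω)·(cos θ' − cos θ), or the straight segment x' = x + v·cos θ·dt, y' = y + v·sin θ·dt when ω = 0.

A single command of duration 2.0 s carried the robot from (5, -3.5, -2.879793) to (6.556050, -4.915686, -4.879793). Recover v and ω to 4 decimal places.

Δθ = -4.879793 − -2.879793 = -2.000000
ω = Δθ/dt = -2.000000/2.0 = -1.0000
R = Δx/(sin θ' − sin θ) = 1.2500
v = R·ω = 1.2500·-1.0000 = -1.2500

v = -1.2500, ω = -1.0000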